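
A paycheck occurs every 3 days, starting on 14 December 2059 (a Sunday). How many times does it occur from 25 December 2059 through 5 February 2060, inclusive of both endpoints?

14

Occurrences land 3·i days after 14 December 2059 for i = 0, 1, 2, …
25 December 2059 is 11 days after the start; 11 ÷ 3 = 3 remainder 2; since the remainder is 2, round up to i = 4. First occurrence in the window: #5 on 26 December 2059 (4×3 = 12 days in).
5 February 2060 is 53 days after the start; 53 ÷ 3 = 17 remainder 2. Last occurrence in the window: #18 on 3 February 2060.
Occurrences #5 through #18: 14 in total.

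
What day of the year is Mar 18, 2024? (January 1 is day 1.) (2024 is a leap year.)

78

Days in months before Mar: 31 + 29 = 60.
Plus 18 days into Mar → day 78.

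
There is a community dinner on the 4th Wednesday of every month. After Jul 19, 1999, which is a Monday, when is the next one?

Jul 28, 1999

Jul 1999 starts on a Thursday; its first Wednesday is the 7th, so the 4th Wednesday is the 28th — Jul 28, 1999.
Jul 28, 1999 is after Jul 19, 1999, so that is the next one.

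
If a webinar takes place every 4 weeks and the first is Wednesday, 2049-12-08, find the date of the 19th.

The 19th occurrence is 18 intervals after the first: 18 × 28 = 504 days after 2049-12-08.
December has 31 days — 23 days to the end of December leaves 481.
2050 has 365 days (116 left).
January has 31 days (85 left).
February has 28 days (57 left).
March has 31 days (26 left).
26 days into April → 2051-04-26.

2051-04-26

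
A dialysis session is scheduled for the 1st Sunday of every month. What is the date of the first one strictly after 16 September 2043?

4 October 2043

September 2043 starts on a Tuesday, so its 1st Sunday is 6 September 2043 (5 days in).
That is not after 16 September 2043, so look at October 2043.
October 2043 starts on a Thursday, so its 1st Sunday is 4 October 2043 (3 days in).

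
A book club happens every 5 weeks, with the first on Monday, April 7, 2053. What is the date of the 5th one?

August 25, 2053

The 5th occurrence is 4 intervals after the first: 4 × 35 = 140 days after April 7, 2053.
April has 30 days — 23 days to the end of April leaves 117.
May has 31 days (86 left).
June has 30 days (56 left).
July has 31 days (25 left).
25 days into August → August 25, 2053.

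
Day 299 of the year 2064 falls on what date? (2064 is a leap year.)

25 October 2064

January has 31 days (299 − 31 = 268 remain).
February has 29 days (268 − 29 = 239 remain).
March has 31 days (239 − 31 = 208 remain).
April has 30 days (208 − 30 = 178 remain).
May has 31 days (178 − 31 = 147 remain).
June has 30 days (147 − 30 = 117 remain).
July has 31 days (117 − 31 = 86 remain).
August has 31 days (86 − 31 = 55 remain).
September has 30 days (55 − 30 = 25 remain).
25 into October → October 25.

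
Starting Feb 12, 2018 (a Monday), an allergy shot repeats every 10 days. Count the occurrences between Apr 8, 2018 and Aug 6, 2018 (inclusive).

12

Occurrences land 10·i days after Feb 12, 2018 for i = 0, 1, 2, …
Apr 8, 2018 is 55 days after the start; 55 ÷ 10 = 5 remainder 5; since the remainder is 5, round up to i = 6. First occurrence in the window: #7 on Apr 13, 2018 (6×10 = 60 days in).
Aug 6, 2018 is 175 days after the start; 175 ÷ 10 = 17 remainder 5. Last occurrence in the window: #18 on Aug 1, 2018.
Occurrences #7 through #18: 12 in total.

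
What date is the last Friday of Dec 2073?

The first Friday of Dec 2073 is Dec 1.
Dec 2073 has 31 days. Adding weeks: 1, 8, 15, 22, 29 — the last one ≤ 31 is the 29th.

Dec 29, 2073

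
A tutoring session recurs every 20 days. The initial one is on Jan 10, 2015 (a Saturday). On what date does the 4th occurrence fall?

The 4th occurrence is 3 intervals after the first: 3 × 20 = 60 days after Jan 10, 2015.
Jan has 31 days — 21 days to the end of Jan leaves 39.
Feb has 28 days (11 left).
11 days into Mar → Mar 11, 2015.

Mar 11, 2015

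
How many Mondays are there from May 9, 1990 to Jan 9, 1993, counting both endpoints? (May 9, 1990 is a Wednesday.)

May 9, 1990 is a Wednesday; the first Monday on or after it is May 14, 1990 (5 days later).
From May 14, 1990 to Jan 9, 1993: 231 + 365 + 366 + 9 = 971 days (rest of 1990, 1991, 1992, to Jan 9, 1993 in 1993).
971 ÷ 7 = 138 full weeks with remainder 5, so 138 more Mondays after the first → 139.

139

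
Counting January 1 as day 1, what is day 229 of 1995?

Jan has 31 days (229 − 31 = 198 remain).
Feb has 28 days (198 − 28 = 170 remain).
Mar has 31 days (170 − 31 = 139 remain).
Apr has 30 days (139 − 30 = 109 remain).
May has 31 days (109 − 31 = 78 remain).
Jun has 30 days (78 − 30 = 48 remain).
Jul has 31 days (48 − 31 = 17 remain).
17 into Aug → Aug 17.

Aug 17, 1995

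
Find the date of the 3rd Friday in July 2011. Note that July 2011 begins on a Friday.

15 July 2011

July 2011 begins on a Friday, so the first Friday is July 1.
The 3rd Friday is 2 weeks later: 1 + 14 = 15.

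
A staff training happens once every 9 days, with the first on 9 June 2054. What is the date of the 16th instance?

22 October 2054

The 16th occurrence is 15 intervals after the first: 15 × 9 = 135 days after 9 June 2054.
June has 30 days — 21 days to the end of June leaves 114.
July has 31 days (83 left).
August has 31 days (52 left).
September has 30 days (22 left).
22 days into October → 22 October 2054.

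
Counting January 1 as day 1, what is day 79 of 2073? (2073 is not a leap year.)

March 20, 2073

January has 31 days (79 − 31 = 48 remain).
February has 28 days (48 − 28 = 20 remain).
20 into March → March 20.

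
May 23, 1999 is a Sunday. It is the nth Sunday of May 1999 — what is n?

Day 23 falls in week ⌈23/7⌉ of the month.
Days 1–7 hold the 1st Sunday, 8–14 the 2nd, 15–21 the 3rd, 22–28 the 4th, 29–31 the 5th.
23 is in the range for the 4th.

4th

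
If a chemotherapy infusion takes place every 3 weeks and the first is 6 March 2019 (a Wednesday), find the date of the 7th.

The 7th occurrence is 6 intervals after the first: 6 × 21 = 126 days after 6 March 2019.
March has 31 days — 25 days to the end of March leaves 101.
April has 30 days (71 left).
May has 31 days (40 left).
June has 30 days (10 left).
10 days into July → 10 July 2019.

10 July 2019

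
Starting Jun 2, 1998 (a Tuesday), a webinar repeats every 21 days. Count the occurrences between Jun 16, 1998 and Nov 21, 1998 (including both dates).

8

Occurrences land 21·i days after Jun 2, 1998 for i = 0, 1, 2, …
Jun 16, 1998 is 14 days after the start; 14 ÷ 21 = 0 remainder 14; since the remainder is 14, round up to i = 1. First occurrence in the window: #2 on Jun 23, 1998 (1×21 = 21 days in).
Nov 21, 1998 is 172 days after the start; 172 ÷ 21 = 8 remainder 4. Last occurrence in the window: #9 on Nov 17, 1998.
Occurrences #2 through #9: 8 in total.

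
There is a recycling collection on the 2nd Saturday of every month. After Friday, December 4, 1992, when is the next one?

December 12, 1992

December 1992 starts on a Tuesday; its first Saturday is the 5th, so the 2nd Saturday is the 12th — December 12, 1992.
December 12, 1992 is after December 4, 1992, so that is the next one.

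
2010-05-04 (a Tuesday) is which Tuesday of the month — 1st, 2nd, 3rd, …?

Day 4 falls in week ⌈4/7⌉ of the month.
Days 1–7 hold the 1st Tuesday, 8–14 the 2nd, 15–21 the 3rd, 22–28 the 4th, 29–31 the 5th.
4 is in the range for the 1st.

1st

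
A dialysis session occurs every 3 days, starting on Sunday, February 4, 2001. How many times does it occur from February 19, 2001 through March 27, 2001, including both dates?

Occurrences land 3·i days after February 4, 2001 for i = 0, 1, 2, …
February 19, 2001 is 15 days after the start; 15 ÷ 3 = 5 remainder 0. First occurrence in the window: #6 on February 19, 2001 (5×3 = 15 days in).
March 27, 2001 is 51 days after the start; 51 ÷ 3 = 17 remainder 0. Last occurrence in the window: #18 on March 27, 2001.
Occurrences #6 through #18: 13 in total.

13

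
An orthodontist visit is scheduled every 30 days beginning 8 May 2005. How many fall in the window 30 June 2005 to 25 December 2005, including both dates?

Occurrences land 30·i days after 8 May 2005 for i = 0, 1, 2, …
30 June 2005 is 53 days after the start; 53 ÷ 30 = 1 remainder 23; since the remainder is 23, round up to i = 2. First occurrence in the window: #3 on 7 July 2005 (2×30 = 60 days in).
25 December 2005 is 231 days after the start; 231 ÷ 30 = 7 remainder 21. Last occurrence in the window: #8 on 4 December 2005.
Occurrences #3 through #8: 6 in total.

6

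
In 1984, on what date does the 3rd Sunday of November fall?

November 1984 begins on a Thursday, so the first Sunday is November 4 (3 days later).
The 3rd Sunday is 2 weeks later: 4 + 14 = 18.

18 November 1984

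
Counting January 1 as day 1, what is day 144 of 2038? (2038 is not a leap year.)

January has 31 days (144 − 31 = 113 remain).
February has 28 days (113 − 28 = 85 remain).
March has 31 days (85 − 31 = 54 remain).
April has 30 days (54 − 30 = 24 remain).
24 into May → May 24.

May 24, 2038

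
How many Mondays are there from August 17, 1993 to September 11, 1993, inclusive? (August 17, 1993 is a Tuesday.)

August 17, 1993 is a Tuesday; the first Monday on or after it is August 23, 1993 (6 days later).
From August 23, 1993 to September 11, 1993: 8 + 11 = 19 days (rest of August, September).
19 ÷ 7 = 2 full weeks with remainder 5, so 2 more Mondays after the first → 3.

3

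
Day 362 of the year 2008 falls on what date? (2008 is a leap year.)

January has 31 days (362 − 31 = 331 remain).
February has 29 days (331 − 29 = 302 remain).
March has 31 days (302 − 31 = 271 remain).
April has 30 days (271 − 30 = 241 remain).
May has 31 days (241 − 31 = 210 remain).
June has 30 days (210 − 30 = 180 remain).
July has 31 days (180 − 31 = 149 remain).
August has 31 days (149 − 31 = 118 remain).
September has 30 days (118 − 30 = 88 remain).
October has 31 days (88 − 31 = 57 remain).
November has 30 days (57 − 30 = 27 remain).
27 into December → December 27.

27 December 2008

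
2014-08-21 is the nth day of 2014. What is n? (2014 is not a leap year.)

233

Days in months before August: 31 + 28 + 31 + 30 + 31 + 30 + 31 = 212.
Plus 21 days into August → day 233.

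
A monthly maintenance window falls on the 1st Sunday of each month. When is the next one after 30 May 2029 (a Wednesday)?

3 June 2029

May 2029 starts on a Tuesday, so its 1st Sunday is 6 May 2029 (5 days in).
That is not after 30 May 2029, so look at June 2029.
June 2029 starts on a Friday, so its 1st Sunday is 3 June 2029 (2 days in).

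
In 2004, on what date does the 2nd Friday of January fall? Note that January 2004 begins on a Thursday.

January 2004 begins on a Thursday, so the first Friday is January 2 (1 day later).
The 2nd Friday is 1 weeks later: 2 + 7 = 9.

2004-01-09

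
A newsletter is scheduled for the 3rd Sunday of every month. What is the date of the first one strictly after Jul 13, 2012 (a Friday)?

Jul 15, 2012

Jul 2012 starts on a Sunday; its first Sunday is the 1st, so the 3rd Sunday is the 15th — Jul 15, 2012.
Jul 15, 2012 is after Jul 13, 2012, so that is the next one.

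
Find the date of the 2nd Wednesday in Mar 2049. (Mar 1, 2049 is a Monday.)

Mar 2049 begins on a Monday, so the first Wednesday is Mar 3 (2 days later).
The 2nd Wednesday is 1 weeks later: 3 + 7 = 10.

Mar 10, 2049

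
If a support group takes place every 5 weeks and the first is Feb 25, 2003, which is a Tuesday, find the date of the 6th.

The 6th occurrence is 5 intervals after the first: 5 × 35 = 175 days after Feb 25, 2003.
Feb has 28 days — 3 days to the end of Feb leaves 172.
Mar has 31 days (141 left).
Apr has 30 days (111 left).
May has 31 days (80 left).
Jun has 30 days (50 left).
Jul has 31 days (19 left).
19 days into Aug → Aug 19, 2003.

Aug 19, 2003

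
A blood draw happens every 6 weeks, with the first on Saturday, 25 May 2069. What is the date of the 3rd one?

The 3rd occurrence is 2 intervals after the first: 2 × 42 = 84 days after 25 May 2069.
May has 31 days — 6 days to the end of May leaves 78.
June has 30 days (48 left).
July has 31 days (17 left).
17 days into August → 17 August 2069.

17 August 2069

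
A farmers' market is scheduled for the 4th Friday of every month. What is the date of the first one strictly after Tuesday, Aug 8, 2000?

Aug 25, 2000

Aug 2000 starts on a Tuesday; its first Friday is the 4th, so the 4th Friday is the 25th — Aug 25, 2000.
Aug 25, 2000 is after Aug 8, 2000, so that is the next one.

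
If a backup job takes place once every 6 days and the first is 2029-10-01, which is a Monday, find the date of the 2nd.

The 2nd occurrence is 1 interval after the first: 1 × 6 = 6 days after 2029-10-01.
6 days later is 2029-10-07.

2029-10-07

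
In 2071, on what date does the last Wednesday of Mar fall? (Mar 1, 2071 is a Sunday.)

Mar 25, 2071

Mar 2071 begins on a Sunday, so the first Wednesday is Mar 4 (3 days later).
Mar 2071 has 31 days. Adding weeks: 4, 11, 18, 25 — the last one ≤ 31 is the 25th.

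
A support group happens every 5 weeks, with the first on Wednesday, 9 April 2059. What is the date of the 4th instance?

The 4th occurrence is 3 intervals after the first: 3 × 35 = 105 days after 9 April 2059.
April has 30 days — 21 days to the end of April leaves 84.
May has 31 days (53 left).
June has 30 days (23 left).
23 days into July → 23 July 2059.

23 July 2059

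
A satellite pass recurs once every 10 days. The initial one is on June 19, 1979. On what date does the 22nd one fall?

The 22nd occurrence is 21 intervals after the first: 21 × 10 = 210 days after June 19, 1979.
June has 30 days — 11 days to the end of June leaves 199.
July has 31 days (168 left).
August has 31 days (137 left).
September has 30 days (107 left).
October has 31 days (76 left).
November has 30 days (46 left).
December has 31 days (15 left).
15 days into January → January 15, 1980.

January 15, 1980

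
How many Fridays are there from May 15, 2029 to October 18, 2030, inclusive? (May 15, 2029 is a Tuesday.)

75

May 15, 2029 is a Tuesday; the first Friday on or after it is May 18, 2029 (3 days later).
From May 18, 2029 to October 18, 2030: 227 + 291 = 518 days (rest of 2029, to October 18, 2030 in 2030).
518 ÷ 7 = 74 full weeks with remainder 0, so 74 more Fridays after the first → 75.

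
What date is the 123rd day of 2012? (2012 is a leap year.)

Jan has 31 days (123 − 31 = 92 remain).
Feb has 29 days (92 − 29 = 63 remain).
Mar has 31 days (63 − 31 = 32 remain).
Apr has 30 days (32 − 30 = 2 remain).
2 into May → May 2.

May 2, 2012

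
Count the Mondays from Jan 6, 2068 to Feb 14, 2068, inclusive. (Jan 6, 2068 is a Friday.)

Jan 6, 2068 is a Friday; the first Monday on or after it is Jan 9, 2068 (3 days later).
From Jan 9, 2068 to Feb 14, 2068: 22 + 14 = 36 days (rest of Jan, Feb).
36 ÷ 7 = 5 full weeks with remainder 1, so 5 more Mondays after the first → 6.

6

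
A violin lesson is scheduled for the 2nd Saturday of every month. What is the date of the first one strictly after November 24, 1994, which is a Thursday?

December 10, 1994

November 1994 starts on a Tuesday; its first Saturday is the 5th, so the 2nd Saturday is the 12th — November 12, 1994.
That is not after November 24, 1994, so look at December 1994.
December 1994 starts on a Thursday; its first Saturday is the 3rd, so the 2nd Saturday is the 10th — December 10, 1994.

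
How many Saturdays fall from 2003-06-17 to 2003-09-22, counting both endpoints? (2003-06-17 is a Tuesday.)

14

2003-06-17 is a Tuesday; the first Saturday on or after it is 2003-06-21 (4 days later).
From 2003-06-21 to 2003-09-22: 9 + 31 + 31 + 22 = 93 days (rest of June, July, August, September).
93 ÷ 7 = 13 full weeks with remainder 2, so 13 more Saturdays after the first → 14.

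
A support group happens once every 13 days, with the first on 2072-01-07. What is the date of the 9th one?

2072-04-20

The 9th occurrence is 8 intervals after the first: 8 × 13 = 104 days after 2072-01-07.
January has 31 days — 24 days to the end of January leaves 80.
February has 29 days (51 left).
March has 31 days (20 left).
20 days into April → 2072-04-20.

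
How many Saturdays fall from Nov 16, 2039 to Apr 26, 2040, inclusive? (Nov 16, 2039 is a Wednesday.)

23

Nov 16, 2039 is a Wednesday; the first Saturday on or after it is Nov 19, 2039 (3 days later).
From Nov 19, 2039 to Apr 26, 2040: 11 + 31 + 31 + 29 + 31 + 26 = 159 days (rest of Nov, Dec, Jan, Feb, Mar, Apr).
159 ÷ 7 = 22 full weeks with remainder 5, so 22 more Saturdays after the first → 23.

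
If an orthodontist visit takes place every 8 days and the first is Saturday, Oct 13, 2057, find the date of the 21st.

Mar 22, 2058

The 21st occurrence is 20 intervals after the first: 20 × 8 = 160 days after Oct 13, 2057.
Oct has 31 days — 18 days to the end of Oct leaves 142.
Nov has 30 days (112 left).
Dec has 31 days (81 left).
Jan has 31 days (50 left).
Feb has 28 days (22 left).
22 days into Mar → Mar 22, 2058.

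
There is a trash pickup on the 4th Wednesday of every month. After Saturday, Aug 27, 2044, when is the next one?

Sep 28, 2044

Aug 2044 starts on a Monday; its first Wednesday is the 3rd, so the 4th Wednesday is the 24th — Aug 24, 2044.
That is not after Aug 27, 2044, so look at Sep 2044.
Sep 2044 starts on a Thursday; its first Wednesday is the 7th, so the 4th Wednesday is the 28th — Sep 28, 2044.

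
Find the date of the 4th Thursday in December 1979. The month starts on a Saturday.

December 1979 begins on a Saturday, so the first Thursday is December 6 (5 days later).
The 4th Thursday is 3 weeks later: 6 + 21 = 27.

December 27, 1979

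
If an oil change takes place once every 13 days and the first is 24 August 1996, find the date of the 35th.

The 35th occurrence is 34 intervals after the first: 34 × 13 = 442 days after 24 August 1996.
August has 31 days — 7 days to the end of August leaves 435.
From end of August to end of 1996 is 122 days (313 left).
January has 31 days (282 left).
February has 28 days (254 left).
March has 31 days (223 left).
April has 30 days (193 left).
May has 31 days (162 left).
June has 30 days (132 left).
July has 31 days (101 left).
August has 31 days (70 left).
September has 30 days (40 left).
October has 31 days (9 left).
9 days into November → 9 November 1997.

9 November 1997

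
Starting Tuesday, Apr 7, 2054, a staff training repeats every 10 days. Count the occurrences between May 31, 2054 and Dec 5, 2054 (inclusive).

19

Occurrences land 10·i days after Apr 7, 2054 for i = 0, 1, 2, …
May 31, 2054 is 54 days after the start; 54 ÷ 10 = 5 remainder 4; since the remainder is 4, round up to i = 6. First occurrence in the window: #7 on Jun 6, 2054 (6×10 = 60 days in).
Dec 5, 2054 is 242 days after the start; 242 ÷ 10 = 24 remainder 2. Last occurrence in the window: #25 on Dec 3, 2054.
Occurrences #7 through #25: 19 in total.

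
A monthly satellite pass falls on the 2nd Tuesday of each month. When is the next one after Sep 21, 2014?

Sep 2014 starts on a Monday; its first Tuesday is the 2nd, so the 2nd Tuesday is the 9th — Sep 9, 2014.
That is not after Sep 21, 2014, so look at Oct 2014.
Oct 2014 starts on a Wednesday; its first Tuesday is the 7th, so the 2nd Tuesday is the 14th — Oct 14, 2014.

Oct 14, 2014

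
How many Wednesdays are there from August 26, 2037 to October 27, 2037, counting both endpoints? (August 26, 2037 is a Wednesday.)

August 26, 2037 is a Wednesday; the first Wednesday on or after it is August 26, 2037.
From August 26, 2037 to October 27, 2037: 5 + 30 + 27 = 62 days (rest of August, September, October).
62 ÷ 7 = 8 full weeks with remainder 6, so 8 more Wednesdays after the first → 9.

9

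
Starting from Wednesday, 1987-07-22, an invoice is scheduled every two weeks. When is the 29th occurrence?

1988-08-17

The 29th occurrence is 28 intervals after the first: 28 × 14 = 392 days after 1987-07-22.
July has 31 days — 9 days to the end of July leaves 383.
August has 31 days (352 left).
September has 30 days (322 left).
October has 31 days (291 left).
November has 30 days (261 left).
December has 31 days (230 left).
January has 31 days (199 left).
February has 29 days (170 left).
March has 31 days (139 left).
April has 30 days (109 left).
May has 31 days (78 left).
June has 30 days (48 left).
July has 31 days (17 left).
17 days into August → 1988-08-17.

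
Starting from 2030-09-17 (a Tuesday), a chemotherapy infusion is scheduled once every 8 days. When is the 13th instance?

2030-12-22

The 13th occurrence is 12 intervals after the first: 12 × 8 = 96 days after 2030-09-17.
September has 30 days — 13 days to the end of September leaves 83.
October has 31 days (52 left).
November has 30 days (22 left).
22 days into December → 2030-12-22.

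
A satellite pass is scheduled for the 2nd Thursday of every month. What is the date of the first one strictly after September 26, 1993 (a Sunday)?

September 1993 starts on a Wednesday; its first Thursday is the 2nd, so the 2nd Thursday is the 9th — September 9, 1993.
That is not after September 26, 1993, so look at October 1993.
October 1993 starts on a Friday; its first Thursday is the 7th, so the 2nd Thursday is the 14th — October 14, 1993.

October 14, 1993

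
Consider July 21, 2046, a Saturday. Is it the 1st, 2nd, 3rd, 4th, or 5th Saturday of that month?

Day 21 falls in week ⌈21/7⌉ of the month.
Days 1–7 hold the 1st Saturday, 8–14 the 2nd, 15–21 the 3rd, 22–28 the 4th, 29–31 the 5th.
21 is in the range for the 3rd.

3rd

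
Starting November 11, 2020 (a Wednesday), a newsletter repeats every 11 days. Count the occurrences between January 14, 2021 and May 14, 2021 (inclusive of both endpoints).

Occurrences land 11·i days after November 11, 2020 for i = 0, 1, 2, …
January 14, 2021 is 64 days after the start; 64 ÷ 11 = 5 remainder 9; since the remainder is 9, round up to i = 6. First occurrence in the window: #7 on January 16, 2021 (6×11 = 66 days in).
May 14, 2021 is 184 days after the start; 184 ÷ 11 = 16 remainder 8. Last occurrence in the window: #17 on May 6, 2021.
Occurrences #7 through #17: 11 in total.

11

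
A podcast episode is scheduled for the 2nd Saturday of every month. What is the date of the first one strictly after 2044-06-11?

June 2044 starts on a Wednesday; its first Saturday is the 4th, so the 2nd Saturday is the 11th — 2044-06-11.
That is not after 2044-06-11, so look at July 2044.
July 2044 starts on a Friday; its first Saturday is the 2nd, so the 2nd Saturday is the 9th — 2044-07-09.

2044-07-09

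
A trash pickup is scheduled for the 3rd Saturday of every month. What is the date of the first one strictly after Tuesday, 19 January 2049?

January 2049 starts on a Friday; its first Saturday is the 2nd, so the 3rd Saturday is the 16th — 16 January 2049.
That is not after 19 January 2049, so look at February 2049.
February 2049 starts on a Monday; its first Saturday is the 6th, so the 3rd Saturday is the 20th — 20 February 2049.

20 February 2049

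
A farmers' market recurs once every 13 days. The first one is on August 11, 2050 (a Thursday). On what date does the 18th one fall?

The 18th occurrence is 17 intervals after the first: 17 × 13 = 221 days after August 11, 2050.
August has 31 days — 20 days to the end of August leaves 201.
September has 30 days (171 left).
October has 31 days (140 left).
November has 30 days (110 left).
December has 31 days (79 left).
January has 31 days (48 left).
February has 28 days (20 left).
20 days into March → March 20, 2051.

March 20, 2051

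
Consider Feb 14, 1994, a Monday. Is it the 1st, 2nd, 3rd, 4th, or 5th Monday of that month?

2nd

Day 14 falls in week ⌈14/7⌉ of the month.
Days 1–7 hold the 1st Monday, 8–14 the 2nd, 15–21 the 3rd, 22–28 the 4th, 29–31 the 5th.
14 is in the range for the 2nd.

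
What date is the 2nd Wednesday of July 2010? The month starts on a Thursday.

July 2010 begins on a Thursday, so the first Wednesday is July 7 (6 days later).
The 2nd Wednesday is 1 weeks later: 7 + 7 = 14.

2010-07-14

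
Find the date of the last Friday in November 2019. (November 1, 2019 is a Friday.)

November 29, 2019

November 2019 begins on a Friday, so the first Friday is November 1.
November 2019 has 30 days. Adding weeks: 1, 8, 15, 22, 29 — the last one ≤ 30 is the 29th.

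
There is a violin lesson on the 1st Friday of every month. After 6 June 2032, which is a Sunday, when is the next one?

June 2032 starts on a Tuesday, so its 1st Friday is 4 June 2032 (3 days in).
That is not after 6 June 2032, so look at July 2032.
July 2032 starts on a Thursday, so its 1st Friday is 2 July 2032 (1 day in).

2 July 2032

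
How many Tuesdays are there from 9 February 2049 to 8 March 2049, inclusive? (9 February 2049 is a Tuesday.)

4

9 February 2049 is a Tuesday; the first Tuesday on or after it is 9 February 2049.
From 9 February 2049 to 8 March 2049: 19 + 8 = 27 days (rest of February, March).
27 ÷ 7 = 3 full weeks with remainder 6, so 3 more Tuesdays after the first → 4.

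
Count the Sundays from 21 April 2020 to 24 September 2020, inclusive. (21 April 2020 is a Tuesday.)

22

21 April 2020 is a Tuesday; the first Sunday on or after it is 26 April 2020 (5 days later).
From 26 April 2020 to 24 September 2020: 4 + 31 + 30 + 31 + 31 + 24 = 151 days (rest of April, May, June, July, August, September).
151 ÷ 7 = 21 full weeks with remainder 4, so 21 more Sundays after the first → 22.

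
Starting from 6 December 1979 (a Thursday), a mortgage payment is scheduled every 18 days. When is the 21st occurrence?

The 21st occurrence is 20 intervals after the first: 20 × 18 = 360 days after 6 December 1979.
December has 31 days — 25 days to the end of December leaves 335.
January has 31 days (304 left).
February has 29 days (275 left).
March has 31 days (244 left).
April has 30 days (214 left).
May has 31 days (183 left).
June has 30 days (153 left).
July has 31 days (122 left).
August has 31 days (91 left).
September has 30 days (61 left).
October has 31 days (30 left).
30 days into November → 30 November 1980.

30 November 1980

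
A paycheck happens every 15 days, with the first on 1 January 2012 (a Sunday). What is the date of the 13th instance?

The 13th occurrence is 12 intervals after the first: 12 × 15 = 180 days after 1 January 2012.
January has 31 days — 30 days to the end of January leaves 150.
February has 29 days (121 left).
March has 31 days (90 left).
April has 30 days (60 left).
May has 31 days (29 left).
29 days into June → 29 June 2012.

29 June 2012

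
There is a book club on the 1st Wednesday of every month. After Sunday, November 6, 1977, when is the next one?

December 7, 1977

November 1977 starts on a Tuesday, so its 1st Wednesday is November 2, 1977 (1 day in).
That is not after November 6, 1977, so look at December 1977.
December 1977 starts on a Thursday, so its 1st Wednesday is December 7, 1977 (6 days in).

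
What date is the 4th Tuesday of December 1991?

The first Tuesday of December 1991 is December 3.
The 4th Tuesday is 3 weeks later: 3 + 21 = 24.

December 24, 1991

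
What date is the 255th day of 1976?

11 September 1976

January has 31 days (255 − 31 = 224 remain).
February has 29 days (224 − 29 = 195 remain).
March has 31 days (195 − 31 = 164 remain).
April has 30 days (164 − 30 = 134 remain).
May has 31 days (134 − 31 = 103 remain).
June has 30 days (103 − 30 = 73 remain).
July has 31 days (73 − 31 = 42 remain).
August has 31 days (42 − 31 = 11 remain).
11 into September → September 11.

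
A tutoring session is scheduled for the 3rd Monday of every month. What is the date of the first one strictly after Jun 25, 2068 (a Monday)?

Jul 16, 2068

Jun 2068 starts on a Friday; its first Monday is the 4th, so the 3rd Monday is the 18th — Jun 18, 2068.
That is not after Jun 25, 2068, so look at Jul 2068.
Jul 2068 starts on a Sunday; its first Monday is the 2nd, so the 3rd Monday is the 16th — Jul 16, 2068.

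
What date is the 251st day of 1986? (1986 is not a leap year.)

1986-09-08

January has 31 days (251 − 31 = 220 remain).
February has 28 days (220 − 28 = 192 remain).
March has 31 days (192 − 31 = 161 remain).
April has 30 days (161 − 30 = 131 remain).
May has 31 days (131 − 31 = 100 remain).
June has 30 days (100 − 30 = 70 remain).
July has 31 days (70 − 31 = 39 remain).
August has 31 days (39 − 31 = 8 remain).
8 into September → September 8.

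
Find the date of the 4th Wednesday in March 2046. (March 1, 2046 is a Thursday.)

March 2046 begins on a Thursday, so the first Wednesday is March 7 (6 days later).
The 4th Wednesday is 3 weeks later: 7 + 21 = 28.

2046-03-28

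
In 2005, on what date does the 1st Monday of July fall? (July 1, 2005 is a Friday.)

2005-07-04

July 2005 begins on a Friday, so the first Monday is July 4 (3 days later).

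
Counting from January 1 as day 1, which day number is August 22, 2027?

234

Days in months before August: 31 + 28 + 31 + 30 + 31 + 30 + 31 = 212.
Plus 22 days into August → day 234.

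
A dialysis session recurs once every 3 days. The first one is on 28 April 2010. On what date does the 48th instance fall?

The 48th occurrence is 47 intervals after the first: 47 × 3 = 141 days after 28 April 2010.
April has 30 days — 2 days to the end of April leaves 139.
May has 31 days (108 left).
June has 30 days (78 left).
July has 31 days (47 left).
August has 31 days (16 left).
16 days into September → 16 September 2010.

16 September 2010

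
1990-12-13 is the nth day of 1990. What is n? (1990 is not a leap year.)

Days in months before December: 31 + 28 + 31 + 30 + 31 + 30 + 31 + 31 + 30 + 31 + 30 = 334.
Plus 13 days into December → day 347.

347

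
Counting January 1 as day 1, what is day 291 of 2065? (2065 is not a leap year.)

18 October 2065

January has 31 days (291 − 31 = 260 remain).
February has 28 days (260 − 28 = 232 remain).
March has 31 days (232 − 31 = 201 remain).
April has 30 days (201 − 30 = 171 remain).
May has 31 days (171 − 31 = 140 remain).
June has 30 days (140 − 30 = 110 remain).
July has 31 days (110 − 31 = 79 remain).
August has 31 days (79 − 31 = 48 remain).
September has 30 days (48 − 30 = 18 remain).
18 into October → October 18.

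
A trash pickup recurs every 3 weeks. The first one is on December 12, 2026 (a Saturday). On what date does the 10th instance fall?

June 19, 2027

The 10th occurrence is 9 intervals after the first: 9 × 21 = 189 days after December 12, 2026.
December has 31 days — 19 days to the end of December leaves 170.
January has 31 days (139 left).
February has 28 days (111 left).
March has 31 days (80 left).
April has 30 days (50 left).
May has 31 days (19 left).
19 days into June → June 19, 2027.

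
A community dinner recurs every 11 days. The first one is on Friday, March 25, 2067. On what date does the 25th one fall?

December 14, 2067

The 25th occurrence is 24 intervals after the first: 24 × 11 = 264 days after March 25, 2067.
March has 31 days — 6 days to the end of March leaves 258.
April has 30 days (228 left).
May has 31 days (197 left).
June has 30 days (167 left).
July has 31 days (136 left).
August has 31 days (105 left).
September has 30 days (75 left).
October has 31 days (44 left).
November has 30 days (14 left).
14 days into December → December 14, 2067.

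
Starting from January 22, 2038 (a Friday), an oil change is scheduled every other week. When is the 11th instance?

June 11, 2038

The 11th occurrence is 10 intervals after the first: 10 × 14 = 140 days after January 22, 2038.
January has 31 days — 9 days to the end of January leaves 131.
February has 28 days (103 left).
March has 31 days (72 left).
April has 30 days (42 left).
May has 31 days (11 left).
11 days into June → June 11, 2038.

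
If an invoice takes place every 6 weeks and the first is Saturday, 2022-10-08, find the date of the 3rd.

The 3rd occurrence is 2 intervals after the first: 2 × 42 = 84 days after 2022-10-08.
October has 31 days — 23 days to the end of October leaves 61.
November has 30 days (31 left).
31 days into December → 2022-12-31.

2022-12-31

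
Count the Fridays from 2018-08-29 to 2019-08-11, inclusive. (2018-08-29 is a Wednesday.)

50

2018-08-29 is a Wednesday; the first Friday on or after it is 2018-08-31 (2 days later).
From 2018-08-31 to 2019-08-11: 122 + 223 = 345 days (rest of 2018, to 2019-08-11 in 2019).
345 ÷ 7 = 49 full weeks with remainder 2, so 49 more Fridays after the first → 50.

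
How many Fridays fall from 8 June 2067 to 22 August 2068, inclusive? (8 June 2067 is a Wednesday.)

8 June 2067 is a Wednesday; the first Friday on or after it is 10 June 2067 (2 days later).
From 10 June 2067 to 22 August 2068: 204 + 235 = 439 days (rest of 2067, to 22 August 2068 in 2068).
439 ÷ 7 = 62 full weeks with remainder 5, so 62 more Fridays after the first → 63.

63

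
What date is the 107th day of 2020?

January has 31 days (107 − 31 = 76 remain).
February has 29 days (76 − 29 = 47 remain).
March has 31 days (47 − 31 = 16 remain).
16 into April → April 16.

2020-04-16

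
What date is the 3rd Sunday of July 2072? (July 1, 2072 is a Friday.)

2072-07-17

July 2072 begins on a Friday, so the first Sunday is July 3 (2 days later).
The 3rd Sunday is 2 weeks later: 3 + 14 = 17.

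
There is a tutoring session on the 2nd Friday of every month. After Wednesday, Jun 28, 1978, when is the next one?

Jul 14, 1978

Jun 1978 starts on a Thursday; its first Friday is the 2nd, so the 2nd Friday is the 9th — Jun 9, 1978.
That is not after Jun 28, 1978, so look at Jul 1978.
Jul 1978 starts on a Saturday; its first Friday is the 7th, so the 2nd Friday is the 14th — Jul 14, 1978.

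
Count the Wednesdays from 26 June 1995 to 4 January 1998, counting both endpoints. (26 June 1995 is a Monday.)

26 June 1995 is a Monday; the first Wednesday on or after it is 28 June 1995 (2 days later).
From 28 June 1995 to 4 January 1998: 186 + 366 + 365 + 4 = 921 days (rest of 1995, 1996, 1997, to 4 January 1998 in 1998).
921 ÷ 7 = 131 full weeks with remainder 4, so 131 more Wednesdays after the first → 132.

132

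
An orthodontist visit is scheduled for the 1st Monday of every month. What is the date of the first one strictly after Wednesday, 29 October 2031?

3 November 2031

October 2031 starts on a Wednesday, so its 1st Monday is 6 October 2031 (5 days in).
That is not after 29 October 2031, so look at November 2031.
November 2031 starts on a Saturday, so its 1st Monday is 3 November 2031 (2 days in).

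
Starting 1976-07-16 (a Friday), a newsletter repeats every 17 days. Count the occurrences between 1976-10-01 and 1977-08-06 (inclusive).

18

Occurrences land 17·i days after 1976-07-16 for i = 0, 1, 2, …
1976-10-01 is 77 days after the start; 77 ÷ 17 = 4 remainder 9; since the remainder is 9, round up to i = 5. First occurrence in the window: #6 on 1976-10-09 (5×17 = 85 days in).
1977-08-06 is 386 days after the start; 386 ÷ 17 = 22 remainder 12. Last occurrence in the window: #23 on 1977-07-25.
Occurrences #6 through #23: 18 in total.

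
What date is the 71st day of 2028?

Mar 11, 2028

Jan has 31 days (71 − 31 = 40 remain).
Feb has 29 days (40 − 29 = 11 remain).
11 into Mar → Mar 11.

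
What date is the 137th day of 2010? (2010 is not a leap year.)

January has 31 days (137 − 31 = 106 remain).
February has 28 days (106 − 28 = 78 remain).
March has 31 days (78 − 31 = 47 remain).
April has 30 days (47 − 30 = 17 remain).
17 into May → May 17.

17 May 2010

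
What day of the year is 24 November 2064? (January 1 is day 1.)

Days in months before November: 31 + 29 + 31 + 30 + 31 + 30 + 31 + 31 + 30 + 31 = 305.
Plus 24 days into November → day 329.

329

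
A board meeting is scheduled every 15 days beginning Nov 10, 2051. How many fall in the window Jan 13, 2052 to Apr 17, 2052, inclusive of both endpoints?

6

Occurrences land 15·i days after Nov 10, 2051 for i = 0, 1, 2, …
Jan 13, 2052 is 64 days after the start; 64 ÷ 15 = 4 remainder 4; since the remainder is 4, round up to i = 5. First occurrence in the window: #6 on Jan 24, 2052 (5×15 = 75 days in).
Apr 17, 2052 is 159 days after the start; 159 ÷ 15 = 10 remainder 9. Last occurrence in the window: #11 on Apr 8, 2052.
Occurrences #6 through #11: 6 in total.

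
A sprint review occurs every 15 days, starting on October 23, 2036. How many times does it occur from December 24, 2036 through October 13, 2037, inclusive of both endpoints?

Occurrences land 15·i days after October 23, 2036 for i = 0, 1, 2, …
December 24, 2036 is 62 days after the start; 62 ÷ 15 = 4 remainder 2; since the remainder is 2, round up to i = 5. First occurrence in the window: #6 on January 6, 2037 (5×15 = 75 days in).
October 13, 2037 is 355 days after the start; 355 ÷ 15 = 23 remainder 10. Last occurrence in the window: #24 on October 3, 2037.
Occurrences #6 through #24: 19 in total.

19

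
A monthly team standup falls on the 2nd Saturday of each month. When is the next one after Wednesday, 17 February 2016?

February 2016 starts on a Monday; its first Saturday is the 6th, so the 2nd Saturday is the 13th — 13 February 2016.
That is not after 17 February 2016, so look at March 2016.
March 2016 starts on a Tuesday; its first Saturday is the 5th, so the 2nd Saturday is the 12th — 12 March 2016.

12 March 2016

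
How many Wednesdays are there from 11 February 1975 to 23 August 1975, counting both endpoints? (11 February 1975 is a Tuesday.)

11 February 1975 is a Tuesday; the first Wednesday on or after it is 12 February 1975 (1 day later).
From 12 February 1975 to 23 August 1975: 16 + 31 + 30 + 31 + 30 + 31 + 23 = 192 days (rest of February, March, April, May, June, July, August).
192 ÷ 7 = 27 full weeks with remainder 3, so 27 more Wednesdays after the first → 28.

28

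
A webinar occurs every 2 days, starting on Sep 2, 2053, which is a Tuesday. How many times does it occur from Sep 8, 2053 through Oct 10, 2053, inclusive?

17

Occurrences land 2·i days after Sep 2, 2053 for i = 0, 1, 2, …
Sep 8, 2053 is 6 days after the start; 6 ÷ 2 = 3 remainder 0. First occurrence in the window: #4 on Sep 8, 2053 (3×2 = 6 days in).
Oct 10, 2053 is 38 days after the start; 38 ÷ 2 = 19 remainder 0. Last occurrence in the window: #20 on Oct 10, 2053.
Occurrences #4 through #20: 17 in total.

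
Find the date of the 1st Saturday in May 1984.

May 5, 1984

May 1984 begins on a Tuesday, so the first Saturday is May 5 (4 days later).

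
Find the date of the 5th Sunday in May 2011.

The first Sunday of May 2011 is May 1.
The 5th Sunday is 4 weeks later: 1 + 28 = 29.

May 29, 2011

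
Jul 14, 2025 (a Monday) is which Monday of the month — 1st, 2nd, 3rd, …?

Day 14 falls in week ⌈14/7⌉ of the month.
Days 1–7 hold the 1st Monday, 8–14 the 2nd, 15–21 the 3rd, 22–28 the 4th, 29–31 the 5th.
14 is in the range for the 2nd.

2nd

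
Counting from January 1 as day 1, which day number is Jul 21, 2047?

202

Days in months before Jul: 31 + 28 + 31 + 30 + 31 + 30 = 181.
Plus 21 days into Jul → day 202.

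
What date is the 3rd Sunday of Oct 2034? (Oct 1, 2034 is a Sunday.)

Oct 2034 begins on a Sunday, so the first Sunday is Oct 1.
The 3rd Sunday is 2 weeks later: 1 + 14 = 15.

Oct 15, 2034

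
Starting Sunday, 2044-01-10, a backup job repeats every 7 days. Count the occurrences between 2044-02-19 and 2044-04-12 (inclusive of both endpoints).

8

Occurrences land 7·i days after 2044-01-10 for i = 0, 1, 2, …
2044-02-19 is 40 days after the start; 40 ÷ 7 = 5 remainder 5; since the remainder is 5, round up to i = 6. First occurrence in the window: #7 on 2044-02-21 (6×7 = 42 days in).
2044-04-12 is 93 days after the start; 93 ÷ 7 = 13 remainder 2. Last occurrence in the window: #14 on 2044-04-10.
Occurrences #7 through #14: 8 in total.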